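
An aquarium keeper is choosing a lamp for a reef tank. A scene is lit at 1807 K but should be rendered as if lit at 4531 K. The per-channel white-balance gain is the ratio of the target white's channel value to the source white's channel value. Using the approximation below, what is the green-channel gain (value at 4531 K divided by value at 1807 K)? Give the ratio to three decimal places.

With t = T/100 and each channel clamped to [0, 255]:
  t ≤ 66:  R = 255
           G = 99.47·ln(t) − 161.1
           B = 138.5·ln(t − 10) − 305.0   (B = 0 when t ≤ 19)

At 1807 K (t = 18.07):
  G = 99.47·ln 18.07 − 161.1 = 99.47·2.8943 − 161.1 = 126.791.
At 4531 K (t = 45.31):
  G = 99.47·ln 45.31 − 161.1 = 99.47·3.8135 − 161.1 = 218.232.
Gain = 218.232 / 126.791 = 1.7212 → 1.721.

1.721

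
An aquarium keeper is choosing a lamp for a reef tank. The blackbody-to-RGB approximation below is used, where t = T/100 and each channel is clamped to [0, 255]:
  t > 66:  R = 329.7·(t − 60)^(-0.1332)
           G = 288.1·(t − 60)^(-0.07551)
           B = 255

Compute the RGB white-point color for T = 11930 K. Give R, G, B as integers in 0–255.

t = 11930/100 = 119.3; the t > 66 branch applies.
R = 329.7·(119.3 − 60)^(-0.1332) = 329.7·59.3^(-0.1332) = 329.7·0.58054 = 191.403.
G = 288.1·(119.3 − 60)^(-0.07551) = 288.1·59.3^(-0.07551) = 288.1·0.73471 = 211.670.
B = 255 by definition for t > 66.
Rounded: (191, 212, 255).

R=191, G=212, B=255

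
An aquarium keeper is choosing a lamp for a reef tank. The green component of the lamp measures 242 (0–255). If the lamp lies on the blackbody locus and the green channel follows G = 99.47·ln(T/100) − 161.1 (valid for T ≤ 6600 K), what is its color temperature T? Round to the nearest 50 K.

5750 K

ln t = (242 + 161.1) / 99.47 = 4.0525.
t = e^4.0525 = 57.540.
T = 100·t = 5754 K → 5750 K to the nearest 50 K.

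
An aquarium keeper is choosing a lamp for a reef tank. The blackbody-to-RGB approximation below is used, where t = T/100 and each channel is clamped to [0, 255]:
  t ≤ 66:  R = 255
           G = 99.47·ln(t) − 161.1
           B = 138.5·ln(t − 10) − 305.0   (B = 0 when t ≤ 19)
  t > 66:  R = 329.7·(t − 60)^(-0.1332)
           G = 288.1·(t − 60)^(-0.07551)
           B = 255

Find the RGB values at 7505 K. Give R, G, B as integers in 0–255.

R=230, G=235, B=255

t = 7505/100 = 75.05; the t > 66 branch applies.
R = 329.7·(75.05 − 60)^(-0.1332) = 329.7·15.05^(-0.1332) = 329.7·0.69687 = 229.758.
G = 288.1·(75.05 − 60)^(-0.07551) = 288.1·15.05^(-0.07551) = 288.1·0.81486 = 234.762.
B = 255 by definition for t > 66.
Rounded: (230, 235, 255).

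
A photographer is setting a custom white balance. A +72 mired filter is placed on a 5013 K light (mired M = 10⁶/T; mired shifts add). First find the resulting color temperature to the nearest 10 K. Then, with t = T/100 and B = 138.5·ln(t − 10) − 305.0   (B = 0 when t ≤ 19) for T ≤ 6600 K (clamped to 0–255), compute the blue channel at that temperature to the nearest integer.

150

M_in = 10⁶/5013 = 199.48; M_out = 199.48 + (+72) = 271.48.
T_out = 10⁶/271.48 = 3683.5 K → 3680 K; t = 36.8.
B = 138.5·ln(36.8 − 10) − 305.0 = 138.5·ln 26.8 − 305.0 = 138.5·3.2884 − 305.0 = 150.444.
Rounded: 150.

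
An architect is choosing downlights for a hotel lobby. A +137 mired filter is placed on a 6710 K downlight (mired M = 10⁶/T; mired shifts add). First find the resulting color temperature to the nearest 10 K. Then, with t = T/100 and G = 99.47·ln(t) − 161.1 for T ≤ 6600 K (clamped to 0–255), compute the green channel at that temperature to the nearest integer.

193

M_in = 10⁶/6710 = 149.03; M_out = 149.03 + (+137) = 286.03.
T_out = 10⁶/286.03 = 3496.1 K → 3500 K; t = 35.
G = 99.47·ln 35 − 161.1 = 99.47·3.5553 − 161.1 = 192.550.
Rounded: 193.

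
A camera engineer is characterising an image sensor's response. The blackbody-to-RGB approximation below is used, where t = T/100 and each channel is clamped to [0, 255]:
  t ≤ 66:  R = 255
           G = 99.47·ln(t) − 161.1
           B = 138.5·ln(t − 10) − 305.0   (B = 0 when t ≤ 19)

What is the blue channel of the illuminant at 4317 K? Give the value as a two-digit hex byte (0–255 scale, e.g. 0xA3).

0xB4

t = 4317/100 = 43.17; the t ≤ 66 branch applies.
B = 138.5·ln(43.17 − 10) − 305.0 = 138.5·ln 33.17 − 305.0 = 138.5·3.5016 − 305.0 = 179.978.
Rounded: 180; in hex, 0xB4.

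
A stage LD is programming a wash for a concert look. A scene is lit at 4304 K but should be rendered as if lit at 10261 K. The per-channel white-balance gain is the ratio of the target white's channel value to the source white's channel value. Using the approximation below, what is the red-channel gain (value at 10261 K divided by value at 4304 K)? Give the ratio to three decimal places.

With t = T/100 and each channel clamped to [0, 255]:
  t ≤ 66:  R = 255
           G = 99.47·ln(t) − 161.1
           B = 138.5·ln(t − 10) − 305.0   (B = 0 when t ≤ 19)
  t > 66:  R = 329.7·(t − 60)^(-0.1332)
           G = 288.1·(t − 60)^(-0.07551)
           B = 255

At 4304 K (t = 43.04):
  R = 255 by definition for t ≤ 66.
At 10261 K (t = 102.61):
  R = 329.7·(102.61 − 60)^(-0.1332) = 329.7·42.61^(-0.1332) = 329.7·0.60667 = 200.018.
Gain = 200.018 / 255.000 = 0.7844 → 0.784.

0.784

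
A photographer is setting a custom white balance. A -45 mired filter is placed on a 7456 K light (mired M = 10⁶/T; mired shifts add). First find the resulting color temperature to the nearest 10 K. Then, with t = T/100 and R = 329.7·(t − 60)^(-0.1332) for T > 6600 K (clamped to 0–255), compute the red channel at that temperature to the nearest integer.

M_in = 10⁶/7456 = 134.12; M_out = 134.12 + (-45) = 89.12.
T_out = 10⁶/89.12 = 11220.8 K → 11220 K; t = 112.2.
R = 329.7·(112.2 − 60)^(-0.1332) = 329.7·52.2^(-0.1332) = 329.7·0.59048 = 194.682.
Rounded: 195.

195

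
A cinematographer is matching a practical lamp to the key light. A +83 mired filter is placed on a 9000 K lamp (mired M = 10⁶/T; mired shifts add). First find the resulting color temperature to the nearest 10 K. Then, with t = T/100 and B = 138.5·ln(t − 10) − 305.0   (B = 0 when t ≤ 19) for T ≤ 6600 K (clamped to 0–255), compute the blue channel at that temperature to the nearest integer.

211

M_in = 10⁶/9000 = 111.11; M_out = 111.11 + (+83) = 194.11.
T_out = 10⁶/194.11 = 5151.7 K → 5150 K; t = 51.5.
B = 138.5·ln(51.5 − 10) − 305.0 = 138.5·ln 41.5 − 305.0 = 138.5·3.7257 − 305.0 = 211.009.
Rounded: 211.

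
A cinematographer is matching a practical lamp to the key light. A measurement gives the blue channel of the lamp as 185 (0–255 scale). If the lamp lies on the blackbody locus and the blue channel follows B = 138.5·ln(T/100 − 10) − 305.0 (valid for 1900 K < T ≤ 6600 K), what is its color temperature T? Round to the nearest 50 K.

4450 K

ln(t − 10) = (185 + 305.0) / 138.5 = 3.5379.
t − 10 = e^3.5379 = 34.395, so t = 44.395.
T = 100·t = 4439 K → 4450 K to the nearest 50 K.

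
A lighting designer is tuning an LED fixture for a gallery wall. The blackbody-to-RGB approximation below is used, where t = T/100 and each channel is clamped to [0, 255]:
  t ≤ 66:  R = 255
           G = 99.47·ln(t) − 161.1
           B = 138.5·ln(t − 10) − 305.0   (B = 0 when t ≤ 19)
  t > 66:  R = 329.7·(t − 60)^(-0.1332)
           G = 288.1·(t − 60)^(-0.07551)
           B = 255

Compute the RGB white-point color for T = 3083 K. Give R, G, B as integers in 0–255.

R=255, G=180, B=116

t = 3083/100 = 30.83; the t ≤ 66 branch applies.
R = 255 by definition for t ≤ 66.
G = 99.47·ln 30.83 − 161.1 = 99.47·3.4285 − 161.1 = 179.932.
B = 138.5·ln(30.83 − 10) − 305.0 = 138.5·ln 20.83 − 305.0 = 138.5·3.0364 − 305.0 = 115.541.
Rounded: (255, 180, 116).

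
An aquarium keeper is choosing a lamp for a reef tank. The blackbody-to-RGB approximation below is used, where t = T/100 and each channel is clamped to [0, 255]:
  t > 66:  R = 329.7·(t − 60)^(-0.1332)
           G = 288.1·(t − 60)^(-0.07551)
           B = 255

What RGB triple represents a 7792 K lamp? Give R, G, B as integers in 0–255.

R=224, G=232, B=255

t = 7792/100 = 77.92; the t > 66 branch applies.
R = 329.7·(77.92 − 60)^(-0.1332) = 329.7·17.92^(-0.1332) = 329.7·0.68086 = 224.478.
G = 288.1·(77.92 − 60)^(-0.07551) = 288.1·17.92^(-0.07551) = 288.1·0.80419 = 231.688.
B = 255 by definition for t > 66.
Rounded: (224, 232, 255).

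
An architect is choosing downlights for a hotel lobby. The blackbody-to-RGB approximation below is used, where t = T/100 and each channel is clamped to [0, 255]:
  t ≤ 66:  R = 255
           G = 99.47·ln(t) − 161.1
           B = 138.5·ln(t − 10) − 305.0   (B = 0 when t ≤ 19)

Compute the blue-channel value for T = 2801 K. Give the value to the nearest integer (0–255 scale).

t = 2801/100 = 28.01; the t ≤ 66 branch applies.
B = 138.5·ln(28.01 − 10) − 305.0 = 138.5·ln 18.01 − 305.0 = 138.5·2.8909 − 305.0 = 95.393.
Rounded: 95.

95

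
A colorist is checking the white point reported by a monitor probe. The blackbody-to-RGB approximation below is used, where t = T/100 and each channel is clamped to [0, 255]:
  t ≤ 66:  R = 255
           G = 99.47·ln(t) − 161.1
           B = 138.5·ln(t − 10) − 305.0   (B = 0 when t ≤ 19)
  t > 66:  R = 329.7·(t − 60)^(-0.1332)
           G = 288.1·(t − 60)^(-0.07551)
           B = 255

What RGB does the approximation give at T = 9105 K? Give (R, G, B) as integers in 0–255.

(209, 222, 255)

t = 9105/100 = 91.05; the t > 66 branch applies.
R = 329.7·(91.05 − 60)^(-0.1332) = 329.7·31.05^(-0.1332) = 329.7·0.63279 = 208.630.
G = 288.1·(91.05 − 60)^(-0.07551) = 288.1·31.05^(-0.07551) = 288.1·0.77150 = 222.268.
B = 255 by definition for t > 66.
Rounded: (209, 222, 255).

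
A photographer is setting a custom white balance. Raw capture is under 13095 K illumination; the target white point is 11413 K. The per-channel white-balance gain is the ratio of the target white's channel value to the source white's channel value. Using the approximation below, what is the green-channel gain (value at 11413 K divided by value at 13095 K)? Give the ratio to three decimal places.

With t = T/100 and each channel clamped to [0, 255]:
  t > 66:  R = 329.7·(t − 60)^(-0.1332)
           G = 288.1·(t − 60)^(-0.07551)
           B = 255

At 13095 K (t = 130.95):
  G = 288.1·(130.95 − 60)^(-0.07551) = 288.1·70.95^(-0.07551) = 288.1·0.72483 = 208.823.
At 11413 K (t = 114.13):
  G = 288.1·(114.13 − 60)^(-0.07551) = 288.1·54.13^(-0.07551) = 288.1·0.73979 = 213.133.
Gain = 213.133 / 208.823 = 1.0206 → 1.021.

1.021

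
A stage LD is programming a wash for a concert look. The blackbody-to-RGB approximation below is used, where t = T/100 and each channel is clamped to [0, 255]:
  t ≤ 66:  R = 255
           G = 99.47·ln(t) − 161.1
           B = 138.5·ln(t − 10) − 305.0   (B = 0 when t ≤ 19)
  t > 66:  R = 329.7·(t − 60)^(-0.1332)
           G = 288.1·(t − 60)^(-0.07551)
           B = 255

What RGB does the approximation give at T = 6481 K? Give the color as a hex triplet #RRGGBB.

#FFFEFA

t = 6481/100 = 64.81; the t ≤ 66 branch applies.
R = 255 by definition for t ≤ 66.
G = 99.47·ln 64.81 − 161.1 = 99.47·4.1715 − 161.1 = 253.835.
B = 138.5·ln(64.81 − 10) − 305.0 = 138.5·ln 54.81 − 305.0 = 138.5·4.0039 − 305.0 = 249.536.
Rounded: (255, 254, 250).
In hex: #FFFEFA.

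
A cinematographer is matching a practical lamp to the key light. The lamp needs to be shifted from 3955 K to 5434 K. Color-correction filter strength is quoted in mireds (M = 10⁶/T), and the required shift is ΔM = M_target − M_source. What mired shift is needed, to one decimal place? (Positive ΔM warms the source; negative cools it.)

M_source = 10⁶/3955 = 252.845; M_target = 10⁶/5434 = 184.026.
ΔM = 184.026 − 252.845 = -68.818 → -68.8 mireds, a cooling shift.

-68.8 mireds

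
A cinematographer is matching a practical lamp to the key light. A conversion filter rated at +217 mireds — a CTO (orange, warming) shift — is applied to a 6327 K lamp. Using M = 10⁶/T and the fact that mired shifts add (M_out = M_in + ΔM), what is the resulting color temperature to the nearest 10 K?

M_in = 10⁶/6327 = 158.05 mireds.
M_out = 158.05 + (+217) = 375.05 mireds.
T_out = 10⁶/375.05 = 2666.3 K → 2670 K.

2670 K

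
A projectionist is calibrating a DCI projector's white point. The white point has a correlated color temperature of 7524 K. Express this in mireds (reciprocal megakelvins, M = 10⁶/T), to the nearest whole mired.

133 mireds

M = 10⁶ / 7524 = 132.908 → 133 mireds.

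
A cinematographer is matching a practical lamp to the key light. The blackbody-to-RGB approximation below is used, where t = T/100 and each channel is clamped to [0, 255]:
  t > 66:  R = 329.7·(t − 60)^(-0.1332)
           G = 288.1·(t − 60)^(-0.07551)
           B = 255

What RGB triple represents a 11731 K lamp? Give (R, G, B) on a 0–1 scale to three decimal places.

t = 11731/100 = 117.31; the t > 66 branch applies.
R = 329.7·(117.31 − 60)^(-0.1332) = 329.7·57.31^(-0.1332) = 329.7·0.58318 = 192.275.
G = 288.1·(117.31 − 60)^(-0.07551) = 288.1·57.31^(-0.07551) = 288.1·0.73661 = 212.217.
B = 255 by definition for t > 66.
Dividing each by 255: (0.7540, 0.8322, 1.0000) → (0.754, 0.832, 1.000).

(0.754, 0.832, 1.000)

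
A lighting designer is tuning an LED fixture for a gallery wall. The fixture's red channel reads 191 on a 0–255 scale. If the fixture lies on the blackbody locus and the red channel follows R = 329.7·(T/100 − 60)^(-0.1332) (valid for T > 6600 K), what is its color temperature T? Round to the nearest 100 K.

(t − 60)^(-0.1332) = 191/329.7 = 0.57931.
t − 60 = 0.57931^(1/-0.1332) = 0.57931^(-7.508) = 60.245, so t = 120.245.
T = 100·t = 12025 K → 12000 K to the nearest 100 K.

12000 K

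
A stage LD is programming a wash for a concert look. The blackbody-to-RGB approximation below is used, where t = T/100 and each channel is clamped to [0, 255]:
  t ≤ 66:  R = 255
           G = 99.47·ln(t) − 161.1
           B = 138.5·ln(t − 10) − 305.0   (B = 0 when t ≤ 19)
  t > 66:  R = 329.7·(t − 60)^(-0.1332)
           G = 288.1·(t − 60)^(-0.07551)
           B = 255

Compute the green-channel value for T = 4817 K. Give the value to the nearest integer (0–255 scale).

224

t = 4817/100 = 48.17; the t ≤ 66 branch applies.
G = 99.47·ln 48.17 − 161.1 = 99.47·3.8747 − 161.1 = 224.320.
Rounded: 224.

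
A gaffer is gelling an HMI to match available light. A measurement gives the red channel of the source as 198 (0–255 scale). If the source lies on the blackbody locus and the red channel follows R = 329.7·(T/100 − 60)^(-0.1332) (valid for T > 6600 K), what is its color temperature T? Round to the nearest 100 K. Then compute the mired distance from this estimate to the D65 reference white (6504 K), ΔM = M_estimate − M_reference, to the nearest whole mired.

-59 mireds

(t − 60)^(-0.1332) = 198/329.7 = 0.60055.
t − 60 = 0.60055^(1/-0.1332) = 0.60055^(-7.508) = 45.980, so t = 105.980.
T = 100·t = 10598 K → 10600 K to the nearest 100 K.
M_estimate = 10⁶/10600 = 94.34; M_reference = 10⁶/6504 = 153.75.
ΔM = 94.34 − 153.75 = -59.41 → -59 mireds.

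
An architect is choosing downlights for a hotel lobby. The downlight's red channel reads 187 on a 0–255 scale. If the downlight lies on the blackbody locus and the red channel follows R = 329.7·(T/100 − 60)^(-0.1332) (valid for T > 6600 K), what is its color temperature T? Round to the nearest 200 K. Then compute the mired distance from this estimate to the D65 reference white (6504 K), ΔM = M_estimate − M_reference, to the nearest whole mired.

-77 mireds

(t − 60)^(-0.1332) = 187/329.7 = 0.56718.
t − 60 = 0.56718^(1/-0.1332) = 0.56718^(-7.508) = 70.620, so t = 130.620.
T = 100·t = 13062 K → 13000 K to the nearest 200 K.
M_estimate = 10⁶/13000 = 76.92; M_reference = 10⁶/6504 = 153.75.
ΔM = 76.92 − 153.75 = -76.83 → -77 mireds.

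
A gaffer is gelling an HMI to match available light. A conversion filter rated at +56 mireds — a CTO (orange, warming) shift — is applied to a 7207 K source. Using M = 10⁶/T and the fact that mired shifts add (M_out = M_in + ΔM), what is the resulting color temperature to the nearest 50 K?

M_in = 10⁶/7207 = 138.75 mireds.
M_out = 138.75 + (+56) = 194.75 mireds.
T_out = 10⁶/194.75 = 5134.7 K → 5150 K.

5150 K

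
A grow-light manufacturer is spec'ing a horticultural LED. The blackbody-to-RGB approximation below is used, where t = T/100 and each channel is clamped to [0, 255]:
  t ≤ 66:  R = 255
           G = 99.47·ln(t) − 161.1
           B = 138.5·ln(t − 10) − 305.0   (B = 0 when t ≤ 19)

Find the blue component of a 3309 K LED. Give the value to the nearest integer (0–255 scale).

t = 3309/100 = 33.09; the t ≤ 66 branch applies.
B = 138.5·ln(33.09 − 10) − 305.0 = 138.5·ln 23.09 − 305.0 = 138.5·3.1394 − 305.0 = 129.807.
Rounded: 130.

130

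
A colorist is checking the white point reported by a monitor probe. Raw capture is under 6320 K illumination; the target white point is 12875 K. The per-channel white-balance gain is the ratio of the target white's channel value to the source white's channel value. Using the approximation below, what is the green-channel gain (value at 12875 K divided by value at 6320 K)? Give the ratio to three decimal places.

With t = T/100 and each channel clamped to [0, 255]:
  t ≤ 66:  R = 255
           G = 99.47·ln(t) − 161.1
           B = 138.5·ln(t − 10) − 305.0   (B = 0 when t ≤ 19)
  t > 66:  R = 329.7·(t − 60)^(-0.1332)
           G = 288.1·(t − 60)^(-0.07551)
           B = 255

0.833

At 6320 K (t = 63.2):
  G = 99.47·ln 63.2 − 161.1 = 99.47·4.1463 − 161.1 = 251.333.
At 12875 K (t = 128.75):
  G = 288.1·(128.75 − 60)^(-0.07551) = 288.1·68.75^(-0.07551) = 288.1·0.72655 = 209.320.
Gain = 209.320 / 251.333 = 0.8328 → 0.833.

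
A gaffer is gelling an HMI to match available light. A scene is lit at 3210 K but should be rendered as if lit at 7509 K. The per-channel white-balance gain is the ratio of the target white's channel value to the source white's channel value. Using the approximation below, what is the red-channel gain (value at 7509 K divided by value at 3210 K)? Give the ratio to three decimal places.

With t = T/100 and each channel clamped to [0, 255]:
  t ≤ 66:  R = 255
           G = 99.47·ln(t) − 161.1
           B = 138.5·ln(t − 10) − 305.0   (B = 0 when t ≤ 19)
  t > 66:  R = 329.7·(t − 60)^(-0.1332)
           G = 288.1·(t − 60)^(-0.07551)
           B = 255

At 3210 K (t = 32.1):
  R = 255 by definition for t ≤ 66.
At 7509 K (t = 75.09):
  R = 329.7·(75.09 − 60)^(-0.1332) = 329.7·15.09^(-0.1332) = 329.7·0.69662 = 229.677.
Gain = 229.677 / 255.000 = 0.9007 → 0.901.

0.901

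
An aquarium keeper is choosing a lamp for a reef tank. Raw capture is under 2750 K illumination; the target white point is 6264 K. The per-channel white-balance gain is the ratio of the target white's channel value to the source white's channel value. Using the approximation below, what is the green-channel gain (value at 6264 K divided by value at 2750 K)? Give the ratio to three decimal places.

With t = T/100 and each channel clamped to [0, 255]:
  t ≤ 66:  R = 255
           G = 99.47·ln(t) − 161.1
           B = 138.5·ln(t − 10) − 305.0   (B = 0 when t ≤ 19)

At 2750 K (t = 27.5):
  G = 99.47·ln 27.5 − 161.1 = 99.47·3.3142 − 161.1 = 168.562.
At 6264 K (t = 62.64):
  G = 99.47·ln 62.64 − 161.1 = 99.47·4.1374 − 161.1 = 250.448.
Gain = 250.448 / 168.562 = 1.4858 → 1.486.

1.486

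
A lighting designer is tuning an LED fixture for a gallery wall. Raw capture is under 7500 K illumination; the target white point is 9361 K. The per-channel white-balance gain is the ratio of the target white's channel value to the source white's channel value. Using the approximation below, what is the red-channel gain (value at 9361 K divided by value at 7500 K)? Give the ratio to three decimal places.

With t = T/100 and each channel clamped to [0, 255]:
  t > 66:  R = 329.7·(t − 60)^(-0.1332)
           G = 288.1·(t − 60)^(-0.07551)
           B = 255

At 7500 K (t = 75):
  R = 329.7·(75 − 60)^(-0.1332) = 329.7·15^(-0.1332) = 329.7·0.69718 = 229.860.
At 9361 K (t = 93.61):
  R = 329.7·(93.61 − 60)^(-0.1332) = 329.7·33.61^(-0.1332) = 329.7·0.62614 = 206.440.
Gain = 206.440 / 229.860 = 0.8981 → 0.898.

0.898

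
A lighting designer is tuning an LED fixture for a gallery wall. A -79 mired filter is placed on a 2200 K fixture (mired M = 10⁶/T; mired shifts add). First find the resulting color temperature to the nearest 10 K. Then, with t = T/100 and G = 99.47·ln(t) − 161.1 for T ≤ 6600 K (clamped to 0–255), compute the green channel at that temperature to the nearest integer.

165

M_in = 10⁶/2200 = 454.55; M_out = 454.55 + (-79) = 375.55.
T_out = 10⁶/375.55 = 2662.8 K → 2660 K; t = 26.6.
G = 99.47·ln 26.6 − 161.1 = 99.47·3.2809 − 161.1 = 165.252.
Rounded: 165.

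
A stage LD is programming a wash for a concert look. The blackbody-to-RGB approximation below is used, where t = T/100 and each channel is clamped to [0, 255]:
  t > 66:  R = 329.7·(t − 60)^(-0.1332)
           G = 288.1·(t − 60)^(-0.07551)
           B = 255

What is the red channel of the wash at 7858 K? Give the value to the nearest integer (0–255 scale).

t = 7858/100 = 78.58; the t > 66 branch applies.
R = 329.7·(78.58 − 60)^(-0.1332) = 329.7·18.58^(-0.1332) = 329.7·0.67758 = 223.399.
Rounded: 223.

223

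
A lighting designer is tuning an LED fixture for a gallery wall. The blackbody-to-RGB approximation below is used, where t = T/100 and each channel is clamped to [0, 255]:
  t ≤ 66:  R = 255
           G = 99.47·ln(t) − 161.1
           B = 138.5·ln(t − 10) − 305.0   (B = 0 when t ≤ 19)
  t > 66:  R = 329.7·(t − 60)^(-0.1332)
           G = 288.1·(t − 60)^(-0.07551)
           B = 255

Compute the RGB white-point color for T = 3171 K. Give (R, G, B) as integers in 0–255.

t = 3171/100 = 31.71; the t ≤ 66 branch applies.
R = 255 by definition for t ≤ 66.
G = 99.47·ln 31.71 − 161.1 = 99.47·3.4566 − 161.1 = 182.731.
B = 138.5·ln(31.71 − 10) − 305.0 = 138.5·ln 21.71 − 305.0 = 138.5·3.0778 − 305.0 = 121.272.
Rounded: (255, 183, 121).

(255, 183, 121)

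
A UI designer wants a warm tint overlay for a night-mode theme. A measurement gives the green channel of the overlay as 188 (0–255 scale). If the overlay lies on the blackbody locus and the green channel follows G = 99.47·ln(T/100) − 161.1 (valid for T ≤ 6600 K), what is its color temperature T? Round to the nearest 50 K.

3350 K

ln t = (188 + 161.1) / 99.47 = 3.5096.
t = e^3.5096 = 33.435.
T = 100·t = 3343 K → 3350 K to the nearest 50 K.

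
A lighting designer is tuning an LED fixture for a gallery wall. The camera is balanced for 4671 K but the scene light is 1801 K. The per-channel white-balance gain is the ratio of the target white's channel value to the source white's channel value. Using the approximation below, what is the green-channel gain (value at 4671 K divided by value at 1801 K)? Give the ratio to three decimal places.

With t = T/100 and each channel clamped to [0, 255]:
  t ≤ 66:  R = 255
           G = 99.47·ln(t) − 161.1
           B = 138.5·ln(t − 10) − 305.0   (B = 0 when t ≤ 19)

At 1801 K (t = 18.01):
  G = 99.47·ln 18.01 − 161.1 = 99.47·2.8909 − 161.1 = 126.461.
At 4671 K (t = 46.71):
  G = 99.47·ln 46.71 − 161.1 = 99.47·3.8440 − 161.1 = 221.259.
Gain = 221.259 / 126.461 = 1.7496 → 1.750.

1.750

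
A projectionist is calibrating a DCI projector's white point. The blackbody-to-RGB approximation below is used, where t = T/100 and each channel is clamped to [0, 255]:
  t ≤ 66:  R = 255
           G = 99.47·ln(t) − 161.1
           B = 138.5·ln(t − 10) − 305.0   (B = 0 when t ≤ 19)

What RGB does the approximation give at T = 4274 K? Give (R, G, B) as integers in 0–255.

(255, 212, 178)

t = 4274/100 = 42.74; the t ≤ 66 branch applies.
R = 255 by definition for t ≤ 66.
G = 99.47·ln 42.74 − 161.1 = 99.47·3.7551 − 161.1 = 212.423.
B = 138.5·ln(42.74 − 10) − 305.0 = 138.5·ln 32.74 − 305.0 = 138.5·3.4886 − 305.0 = 178.171.
Rounded: (255, 212, 178).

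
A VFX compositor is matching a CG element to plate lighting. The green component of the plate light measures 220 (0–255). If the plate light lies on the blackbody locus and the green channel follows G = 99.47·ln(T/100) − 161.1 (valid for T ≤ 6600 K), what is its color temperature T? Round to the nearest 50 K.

4600 K

ln t = (220 + 161.1) / 99.47 = 3.8313.
t = e^3.8313 = 46.123.
T = 100·t = 4612 K → 4600 K to the nearest 50 K.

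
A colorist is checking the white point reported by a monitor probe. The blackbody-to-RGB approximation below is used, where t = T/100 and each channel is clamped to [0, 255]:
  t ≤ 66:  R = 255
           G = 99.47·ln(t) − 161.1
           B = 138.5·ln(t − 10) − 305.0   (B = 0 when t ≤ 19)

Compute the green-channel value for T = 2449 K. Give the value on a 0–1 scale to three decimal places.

t = 2449/100 = 24.49; the t ≤ 66 branch applies.
G = 99.47·ln 24.49 − 161.1 = 99.47·3.1983 − 161.1 = 157.031.
On a 0–1 scale: 157.031/255 = 0.6158 → 0.616.

0.616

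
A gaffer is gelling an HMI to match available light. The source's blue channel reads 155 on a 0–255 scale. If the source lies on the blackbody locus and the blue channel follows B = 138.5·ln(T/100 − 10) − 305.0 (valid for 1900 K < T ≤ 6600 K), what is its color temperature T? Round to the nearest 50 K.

ln(t − 10) = (155 + 305.0) / 138.5 = 3.3213.
t − 10 = e^3.3213 = 27.696, so t = 37.696.
T = 100·t = 3770 K → 3750 K to the nearest 50 K.

3750 K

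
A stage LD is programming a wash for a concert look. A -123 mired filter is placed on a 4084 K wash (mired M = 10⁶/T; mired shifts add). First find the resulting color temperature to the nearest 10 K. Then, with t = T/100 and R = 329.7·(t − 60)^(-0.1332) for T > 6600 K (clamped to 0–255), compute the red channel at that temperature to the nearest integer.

M_in = 10⁶/4084 = 244.86; M_out = 244.86 + (-123) = 121.86.
T_out = 10⁶/121.86 = 8206.3 K → 8210 K; t = 82.1.
R = 329.7·(82.1 − 60)^(-0.1332) = 329.7·22.1^(-0.1332) = 329.7·0.66211 = 218.296.
Rounded: 218.

218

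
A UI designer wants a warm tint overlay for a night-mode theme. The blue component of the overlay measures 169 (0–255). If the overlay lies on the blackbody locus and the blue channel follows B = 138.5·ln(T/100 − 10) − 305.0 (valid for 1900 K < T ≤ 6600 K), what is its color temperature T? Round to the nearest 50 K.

ln(t − 10) = (169 + 305.0) / 138.5 = 3.4224.
t − 10 = e^3.4224 = 30.642, so t = 40.642.
T = 100·t = 4064 K → 4050 K to the nearest 50 K.

4050 K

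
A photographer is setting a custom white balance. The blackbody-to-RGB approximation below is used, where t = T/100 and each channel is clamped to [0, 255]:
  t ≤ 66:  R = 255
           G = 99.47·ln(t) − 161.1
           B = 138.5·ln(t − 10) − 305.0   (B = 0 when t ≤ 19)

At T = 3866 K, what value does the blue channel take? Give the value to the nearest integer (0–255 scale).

160

t = 3866/100 = 38.66; the t ≤ 66 branch applies.
B = 138.5·ln(38.66 − 10) − 305.0 = 138.5·ln 28.66 − 305.0 = 138.5·3.3555 − 305.0 = 159.737.
Rounded: 160.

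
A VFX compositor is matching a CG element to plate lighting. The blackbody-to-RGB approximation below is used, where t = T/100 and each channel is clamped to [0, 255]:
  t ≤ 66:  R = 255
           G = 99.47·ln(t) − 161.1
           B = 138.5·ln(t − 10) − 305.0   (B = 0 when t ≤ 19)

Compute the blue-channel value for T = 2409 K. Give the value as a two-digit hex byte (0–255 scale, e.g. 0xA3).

0x3D

t = 2409/100 = 24.09; the t ≤ 66 branch applies.
B = 138.5·ln(24.09 − 10) − 305.0 = 138.5·ln 14.09 − 305.0 = 138.5·2.6455 − 305.0 = 61.397.
Rounded: 61; in hex, 0x3D.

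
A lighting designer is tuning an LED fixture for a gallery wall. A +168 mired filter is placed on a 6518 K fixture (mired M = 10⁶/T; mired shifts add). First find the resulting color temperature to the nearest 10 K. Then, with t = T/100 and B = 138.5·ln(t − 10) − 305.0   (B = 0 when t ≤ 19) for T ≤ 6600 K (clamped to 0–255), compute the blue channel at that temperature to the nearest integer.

M_in = 10⁶/6518 = 153.42; M_out = 153.42 + (+168) = 321.42.
T_out = 10⁶/321.42 = 3111.2 K → 3110 K; t = 31.1.
B = 138.5·ln(31.1 − 10) − 305.0 = 138.5·ln 21.1 − 305.0 = 138.5·3.0493 − 305.0 = 117.324.
Rounded: 117.

117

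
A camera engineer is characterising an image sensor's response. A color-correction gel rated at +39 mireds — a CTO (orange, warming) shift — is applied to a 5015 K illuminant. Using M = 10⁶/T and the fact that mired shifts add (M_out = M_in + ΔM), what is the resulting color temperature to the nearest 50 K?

M_in = 10⁶/5015 = 199.40 mireds.
M_out = 199.40 + (+39) = 238.40 mireds.
T_out = 10⁶/238.40 = 4194.6 K → 4200 K.

4200 K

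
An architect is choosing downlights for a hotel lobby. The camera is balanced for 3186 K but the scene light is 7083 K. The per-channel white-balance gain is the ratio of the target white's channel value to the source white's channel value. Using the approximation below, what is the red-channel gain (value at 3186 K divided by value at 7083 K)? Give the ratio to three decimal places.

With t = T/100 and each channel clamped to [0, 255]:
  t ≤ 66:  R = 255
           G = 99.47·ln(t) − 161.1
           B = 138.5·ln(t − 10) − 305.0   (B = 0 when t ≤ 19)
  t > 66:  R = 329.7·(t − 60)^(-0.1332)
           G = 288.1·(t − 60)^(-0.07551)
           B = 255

1.062

At 7083 K (t = 70.83):
  R = 329.7·(70.83 − 60)^(-0.1332) = 329.7·10.83^(-0.1332) = 329.7·0.72809 = 240.053.
At 3186 K (t = 31.86):
  R = 255 by definition for t ≤ 66.
Gain = 255.000 / 240.053 = 1.0623 → 1.062.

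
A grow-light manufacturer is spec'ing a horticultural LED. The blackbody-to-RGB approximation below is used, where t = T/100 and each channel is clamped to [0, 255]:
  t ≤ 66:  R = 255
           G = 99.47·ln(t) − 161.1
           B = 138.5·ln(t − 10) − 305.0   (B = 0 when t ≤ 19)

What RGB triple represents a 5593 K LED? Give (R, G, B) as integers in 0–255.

(255, 239, 225)

t = 5593/100 = 55.93; the t ≤ 66 branch applies.
R = 255 by definition for t ≤ 66.
G = 99.47·ln 55.93 − 161.1 = 99.47·4.0241 − 161.1 = 239.177.
B = 138.5·ln(55.93 − 10) − 305.0 = 138.5·ln 45.93 − 305.0 = 138.5·3.8271 − 305.0 = 225.056.
Rounded: (255, 239, 225).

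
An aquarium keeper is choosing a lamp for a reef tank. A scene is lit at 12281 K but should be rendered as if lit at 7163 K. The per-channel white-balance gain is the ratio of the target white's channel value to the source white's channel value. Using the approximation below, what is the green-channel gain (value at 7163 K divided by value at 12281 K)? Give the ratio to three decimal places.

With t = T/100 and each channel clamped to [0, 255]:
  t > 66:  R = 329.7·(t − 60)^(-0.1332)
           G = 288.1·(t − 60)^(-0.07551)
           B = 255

At 12281 K (t = 122.81):
  G = 288.1·(122.81 − 60)^(-0.07551) = 288.1·62.81^(-0.07551) = 288.1·0.73153 = 210.753.
At 7163 K (t = 71.63):
  G = 288.1·(71.63 − 60)^(-0.07551) = 288.1·11.63^(-0.07551) = 288.1·0.83088 = 239.376.
Gain = 239.376 / 210.753 = 1.1358 → 1.136.

1.136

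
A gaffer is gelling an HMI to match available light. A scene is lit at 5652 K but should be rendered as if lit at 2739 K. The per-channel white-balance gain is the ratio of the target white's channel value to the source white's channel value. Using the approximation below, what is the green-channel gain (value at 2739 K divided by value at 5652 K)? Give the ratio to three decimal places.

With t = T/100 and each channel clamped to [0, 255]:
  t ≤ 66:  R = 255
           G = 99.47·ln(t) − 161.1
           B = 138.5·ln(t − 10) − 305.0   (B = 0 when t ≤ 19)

0.700

At 5652 K (t = 56.52):
  G = 99.47·ln 56.52 − 161.1 = 99.47·4.0346 − 161.1 = 240.221.
At 2739 K (t = 27.39):
  G = 99.47·ln 27.39 − 161.1 = 99.47·3.3102 − 161.1 = 168.163.
Gain = 168.163 / 240.221 = 0.7000 → 0.700.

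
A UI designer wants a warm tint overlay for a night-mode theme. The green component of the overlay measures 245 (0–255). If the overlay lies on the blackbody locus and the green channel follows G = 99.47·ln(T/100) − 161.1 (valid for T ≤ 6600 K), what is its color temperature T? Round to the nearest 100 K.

ln t = (245 + 161.1) / 99.47 = 4.0826.
t = e^4.0826 = 59.302.
T = 100·t = 5930 K → 5900 K to the nearest 100 K.

5900 K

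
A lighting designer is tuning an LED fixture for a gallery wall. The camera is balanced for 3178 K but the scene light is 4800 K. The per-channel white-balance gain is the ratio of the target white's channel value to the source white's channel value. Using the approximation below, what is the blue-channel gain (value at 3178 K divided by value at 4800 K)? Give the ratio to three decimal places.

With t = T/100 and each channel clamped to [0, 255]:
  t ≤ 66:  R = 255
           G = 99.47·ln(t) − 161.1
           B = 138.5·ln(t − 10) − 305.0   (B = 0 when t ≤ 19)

0.612

At 4800 K (t = 48):
  B = 138.5·ln(48 − 10) − 305.0 = 138.5·ln 38 − 305.0 = 138.5·3.6376 − 305.0 = 198.806.
At 3178 K (t = 31.78):
  B = 138.5·ln(31.78 − 10) − 305.0 = 138.5·ln 21.78 − 305.0 = 138.5·3.0810 − 305.0 = 121.717.
Gain = 121.717 / 198.806 = 0.6122 → 0.612.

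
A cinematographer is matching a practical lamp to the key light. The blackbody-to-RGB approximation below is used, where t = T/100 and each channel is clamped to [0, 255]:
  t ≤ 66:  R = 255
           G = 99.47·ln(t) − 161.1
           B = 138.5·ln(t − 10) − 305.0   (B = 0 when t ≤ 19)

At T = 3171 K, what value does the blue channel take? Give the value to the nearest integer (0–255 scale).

121

t = 3171/100 = 31.71; the t ≤ 66 branch applies.
B = 138.5·ln(31.71 − 10) − 305.0 = 138.5·ln 21.71 − 305.0 = 138.5·3.0778 − 305.0 = 121.272.
Rounded: 121.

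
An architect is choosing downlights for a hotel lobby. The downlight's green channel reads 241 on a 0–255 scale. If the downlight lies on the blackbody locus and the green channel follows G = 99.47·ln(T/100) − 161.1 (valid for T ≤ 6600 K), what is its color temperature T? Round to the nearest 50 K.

5700 K

ln t = (241 + 161.1) / 99.47 = 4.0424.
t = e^4.0424 = 56.964.
T = 100·t = 5696 K → 5700 K to the nearest 50 K.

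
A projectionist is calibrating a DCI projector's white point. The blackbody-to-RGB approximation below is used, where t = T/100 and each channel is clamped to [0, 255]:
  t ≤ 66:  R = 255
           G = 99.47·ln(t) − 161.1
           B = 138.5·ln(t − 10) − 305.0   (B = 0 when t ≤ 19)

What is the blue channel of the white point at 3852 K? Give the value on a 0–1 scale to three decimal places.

t = 3852/100 = 38.52; the t ≤ 66 branch applies.
B = 138.5·ln(38.52 − 10) − 305.0 = 138.5·ln 28.52 − 305.0 = 138.5·3.3506 − 305.0 = 159.059.
On a 0–1 scale: 159.059/255 = 0.6238 → 0.624.

0.624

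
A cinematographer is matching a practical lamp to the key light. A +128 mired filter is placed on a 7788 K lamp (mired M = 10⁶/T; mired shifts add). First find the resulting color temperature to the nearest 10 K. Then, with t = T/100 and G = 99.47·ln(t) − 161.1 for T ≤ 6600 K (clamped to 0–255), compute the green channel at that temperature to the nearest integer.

203

M_in = 10⁶/7788 = 128.40; M_out = 128.40 + (+128) = 256.40.
T_out = 10⁶/256.40 = 3900.1 K → 3900 K; t = 39.
G = 99.47·ln 39 − 161.1 = 99.47·3.6636 − 161.1 = 203.314.
Rounded: 203.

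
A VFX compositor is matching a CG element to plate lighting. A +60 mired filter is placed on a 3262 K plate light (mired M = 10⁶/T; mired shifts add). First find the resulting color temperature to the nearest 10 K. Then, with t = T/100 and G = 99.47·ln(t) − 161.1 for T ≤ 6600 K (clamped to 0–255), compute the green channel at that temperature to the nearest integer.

168

M_in = 10⁶/3262 = 306.56; M_out = 306.56 + (+60) = 366.56.
T_out = 10⁶/366.56 = 2728.1 K → 2730 K; t = 27.3.
G = 99.47·ln 27.3 − 161.1 = 99.47·3.3069 − 161.1 = 167.836.
Rounded: 168.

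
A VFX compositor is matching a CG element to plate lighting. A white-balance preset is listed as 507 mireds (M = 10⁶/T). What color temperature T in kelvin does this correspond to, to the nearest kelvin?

T = 10⁶ / 507 = 1972.39 K → 1972 K.

1972 K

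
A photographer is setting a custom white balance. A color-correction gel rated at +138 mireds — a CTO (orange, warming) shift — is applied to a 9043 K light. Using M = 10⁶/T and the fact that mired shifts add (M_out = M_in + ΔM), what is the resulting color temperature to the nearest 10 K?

M_in = 10⁶/9043 = 110.58 mireds.
M_out = 110.58 + (+138) = 248.58 mireds.
T_out = 10⁶/248.58 = 4022.8 K → 4020 K.

4020 K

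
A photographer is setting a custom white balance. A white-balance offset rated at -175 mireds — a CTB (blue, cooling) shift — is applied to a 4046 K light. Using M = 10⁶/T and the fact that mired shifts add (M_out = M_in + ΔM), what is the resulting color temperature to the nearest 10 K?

13860 K

M_in = 10⁶/4046 = 247.16 mireds.
M_out = 247.16 + (-175) = 72.16 mireds.
T_out = 10⁶/72.16 = 13858.5 K → 13860 K.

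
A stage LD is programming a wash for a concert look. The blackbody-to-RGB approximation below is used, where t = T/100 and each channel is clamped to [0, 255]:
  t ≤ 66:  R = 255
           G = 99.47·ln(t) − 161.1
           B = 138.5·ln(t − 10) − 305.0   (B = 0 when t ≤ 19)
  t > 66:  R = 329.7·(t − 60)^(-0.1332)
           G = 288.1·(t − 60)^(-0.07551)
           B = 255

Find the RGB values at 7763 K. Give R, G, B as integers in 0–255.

t = 7763/100 = 77.63; the t > 66 branch applies.
R = 329.7·(77.63 − 60)^(-0.1332) = 329.7·17.63^(-0.1332) = 329.7·0.68234 = 224.967.
G = 288.1·(77.63 − 60)^(-0.07551) = 288.1·17.63^(-0.07551) = 288.1·0.80518 = 231.974.
B = 255 by definition for t > 66.
Rounded: (225, 232, 255).

R=225, G=232, B=255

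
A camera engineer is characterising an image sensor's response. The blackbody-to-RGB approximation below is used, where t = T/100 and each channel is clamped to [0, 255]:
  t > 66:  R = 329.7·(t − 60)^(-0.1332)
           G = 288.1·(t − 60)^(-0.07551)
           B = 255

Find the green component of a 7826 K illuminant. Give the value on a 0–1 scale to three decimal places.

t = 7826/100 = 78.26; the t > 66 branch applies.
G = 288.1·(78.26 − 60)^(-0.07551) = 288.1·18.26^(-0.07551) = 288.1·0.80305 = 231.359.
On a 0–1 scale: 231.359/255 = 0.9073 → 0.907.

0.907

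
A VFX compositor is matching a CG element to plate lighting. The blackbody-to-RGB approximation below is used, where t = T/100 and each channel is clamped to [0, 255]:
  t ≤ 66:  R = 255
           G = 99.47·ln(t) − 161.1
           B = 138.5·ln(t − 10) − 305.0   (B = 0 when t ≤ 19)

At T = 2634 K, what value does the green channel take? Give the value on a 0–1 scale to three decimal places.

0.644

t = 2634/100 = 26.34; the t ≤ 66 branch applies.
G = 99.47·ln 26.34 − 161.1 = 99.47·3.2711 − 161.1 = 164.275.
On a 0–1 scale: 164.275/255 = 0.6442 → 0.644.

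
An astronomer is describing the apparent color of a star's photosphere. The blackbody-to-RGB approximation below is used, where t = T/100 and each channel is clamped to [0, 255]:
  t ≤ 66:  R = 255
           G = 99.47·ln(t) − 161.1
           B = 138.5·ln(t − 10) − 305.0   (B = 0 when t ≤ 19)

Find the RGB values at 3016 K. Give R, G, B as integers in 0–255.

t = 3016/100 = 30.16; the t ≤ 66 branch applies.
R = 255 by definition for t ≤ 66.
G = 99.47·ln 30.16 − 161.1 = 99.47·3.4065 − 161.1 = 177.746.
B = 138.5·ln(30.16 − 10) − 305.0 = 138.5·ln 20.16 − 305.0 = 138.5·3.0037 − 305.0 = 111.013.
Rounded: (255, 178, 111).

R=255, G=178, B=111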